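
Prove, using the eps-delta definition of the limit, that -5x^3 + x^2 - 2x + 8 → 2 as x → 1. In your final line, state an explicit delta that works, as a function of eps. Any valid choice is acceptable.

delta = min(1, eps/34)

Let eps > 0 be given. We want delta > 0 such that 0 < |x − 1| < delta implies |(-5x^3 + x^2 - 2x + 8) − 2| < eps.
(-5x^3 + x^2 - 2x + 8) − 2 = -5x^3 + x^2 - 2x + 6 = (x − 1)(-5x^2 - 4x - 6).
So |(-5x^3 + x^2 - 2x + 8) − 2| = |x − 1|·|-5x^2 - 4x - 6|.
Assume first that |x − 1| < 1, so |x| < 2. Then |-5x^2 - 4x - 6| ≤ 5·2^2 + 4·2 + 6 = 34.
Hence |(-5x^3 + x^2 - 2x + 8) − 2| ≤ 34|x − 1| < eps provided |x − 1| < eps/34.
Choosing delta = min(1, eps/34) ensures both conditions, hence |(-5x^3 + x^2 - 2x + 8) − 2| < eps.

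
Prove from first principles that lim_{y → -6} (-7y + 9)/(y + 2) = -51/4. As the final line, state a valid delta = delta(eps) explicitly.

Let eps > 0. We want delta > 0 with 0 < |y + 6| < delta ⇒ |(-7y + 9)/(y + 2) + 51/4| < eps.
Combining over a common denominator, (-7y + 9)/(y + 2) + 51/4 = [(-7y + 9)·(-4) − 51·(y + 2)] / [(-4)·(y + 2)] = -23(y + 6) / ((-4)(y + 2)).
So |(-7y + 9)/(y + 2) + 51/4| = 23|y + 6| / (4·|y + 2|).
Require delta ≤ 2, so |y + 2| ≥ |-4| − |y + 6| > 4 − 2 = 2.
Hence |(-7y + 9)/(y + 2) + 51/4| < 23|y + 6|/(4·2) = (23/8)|y + 6|, which is < eps once |y + 6| < (8/23)eps.
Take delta = min(2, (8/23)eps). Then 0 < |y + 6| < delta forces both bounds, so |(-7y + 9)/(y + 2) + 51/4| < eps.

delta = min(2, (8/23)eps)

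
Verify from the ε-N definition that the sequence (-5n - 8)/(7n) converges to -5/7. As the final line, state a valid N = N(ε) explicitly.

Suppose ε > 0. For n ≥ 1, |(-5n - 8)/(7n) + 5/7| = |-56|/(7(7n)) = 56/(7(7n)).
Since 7n ≥ 7n for n ≥ 1, this is ≤ 56/(7·7n) = (8/7)/n.
So |(-5n - 8)/(7n) + 5/7| < ε whenever n > (8/7)/ε.
Take N = (8/7)/ε. If n > N then |(-5n - 8)/(7n) + 5/7| ≤ (8/7)/n < ε.

N = (8/7)/ε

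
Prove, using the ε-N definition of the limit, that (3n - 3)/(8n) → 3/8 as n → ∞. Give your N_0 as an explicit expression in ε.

N_0 = (3/8)/ε

Let ε > 0. For n ≥ 1, |(3n - 3)/(8n) − (3/8)| = |-24|/(8(8n)) = 24/(8(8n)).
Since 8n ≥ 8n for n ≥ 1, this is ≤ 24/(8·8n) = (3/8)/n.
So |(3n - 3)/(8n) − (3/8)| < ε whenever n > (3/8)/ε.
Take N_0 = (3/8)/ε. If n > N_0 then |(3n - 3)/(8n) − (3/8)| ≤ (3/8)/n < ε.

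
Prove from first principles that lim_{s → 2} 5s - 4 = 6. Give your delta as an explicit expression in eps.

Suppose eps > 0. We need delta > 0 so that 0 < |s − 2| < delta implies |(5s - 4) − 6| < eps.
|(5s - 4) − 6| = |5s - 10| = 5|s − 2|.
So 5|s − 2| < eps exactly when |s − 2| < eps/5.
Take delta = eps/5. If 0 < |s − 2| < delta then |(5s - 4) − 6| = 5|s − 2| < 5·(eps/5) = eps.

delta = eps/5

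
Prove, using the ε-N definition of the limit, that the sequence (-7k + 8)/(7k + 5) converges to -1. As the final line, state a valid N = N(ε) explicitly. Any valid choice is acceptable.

N = (13/7)/ε

Fix ε > 0. For k ≥ 1, |(-7k + 8)/(7k + 5) + 1| = |91|/(7(7k + 5)) = 91/(7(7k + 5)).
Since 7k + 5 ≥ 7k for k ≥ 1, this is ≤ 91/(7·7k) = (13/7)/k.
So |(-7k + 8)/(7k + 5) + 1| < ε whenever k > (13/7)/ε.
Take N = (13/7)/ε. If k > N then |(-7k + 8)/(7k + 5) + 1| ≤ (13/7)/k < ε.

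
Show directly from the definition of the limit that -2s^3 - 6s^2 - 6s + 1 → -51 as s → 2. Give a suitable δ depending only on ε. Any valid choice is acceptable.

δ = min(2, ε/98)

Let ε > 0 be given. We want δ > 0 such that 0 < |s − 2| < δ implies |(-2s^3 - 6s^2 - 6s + 1) + 51| < ε.
(-2s^3 - 6s^2 - 6s + 1) + 51 = -2s^3 - 6s^2 - 6s + 52 = (s − 2)(-2s^2 - 10s - 26).
So |(-2s^3 - 6s^2 - 6s + 1) + 51| = |s − 2|·|-2s^2 - 10s - 26|.
Assume first that |s − 2| < 2, so |s| < 4. Then |-2s^2 - 10s - 26| ≤ 2·4^2 + 10·4 + 26 = 98.
Hence |(-2s^3 - 6s^2 - 6s + 1) + 51| ≤ 98|s − 2| < ε provided |s − 2| < ε/98.
Choosing δ = min(2, ε/98) ensures both conditions, hence |(-2s^3 - 6s^2 - 6s + 1) + 51| < ε.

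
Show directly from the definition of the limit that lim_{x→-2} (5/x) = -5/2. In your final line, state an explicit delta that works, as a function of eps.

delta = min(1, (2/5)eps)

Let eps > 0 be given. We seek delta > 0 such that 0 < |x + 2| < delta implies |5/x + 5/2| < eps.
|5/x + 5/2| = 5·|-2 − x|/(2·|x|) = 5|x + 2|/(2|x|).
Restrict delta ≤ 1. Then |x + 2| < 1 gives |x| > 1, so 2|x| > 2.
Then |5/x + 5/2| < 5|x + 2|/2, which is < eps when |x + 2| < (2/5)eps.
Take delta = min(1, (2/5)eps). Then 0 < |x + 2| < delta gives both |x + 2| < 1 and |x + 2| < (2/5)eps, so |5/x + 5/2| < eps.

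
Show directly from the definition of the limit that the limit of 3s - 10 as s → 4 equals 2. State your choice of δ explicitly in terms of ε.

δ = ε/3

Let ε > 0. We need δ > 0 so that 0 < |s − 4| < δ implies |(3s - 10) − 2| < ε.
|(3s - 10) − 2| = |3s - 12| = 3|s − 4|.
So 3|s − 4| < ε exactly when |s − 4| < ε/3.
Take δ = ε/3. If 0 < |s − 4| < δ then |(3s - 10) − 2| = 3|s − 4| < 3·(ε/3) = ε.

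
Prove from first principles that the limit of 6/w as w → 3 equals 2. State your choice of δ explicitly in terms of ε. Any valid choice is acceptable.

Fix ε > 0. We seek δ > 0 such that 0 < |w − 3| < δ implies |6/w − 2| < ε.
|6/w − 2| = 6·|3 − w|/(3·|w|) = 6|w − 3|/(3|w|).
Restrict δ ≤ 3/2. Then |w − 3| < 3/2 gives |w| > 3/2, so 3|w| > 9/2.
Then |6/w − 2| < 6|w − 3|/(9/2), which is < ε when |w − 3| < (3/4)ε.
Take δ = min(3/2, (3/4)ε). Then 0 < |w − 3| < δ gives both |w − 3| < 3/2 and |w − 3| < (3/4)ε, so |6/w − 2| < ε.

δ = min(3/2, (3/4)ε)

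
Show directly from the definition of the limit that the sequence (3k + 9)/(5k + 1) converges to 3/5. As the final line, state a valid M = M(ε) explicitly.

M = (42/25)/ε

Suppose ε > 0. For k ≥ 1, |(3k + 9)/(5k + 1) − (3/5)| = |42|/(5(5k + 1)) = 42/(5(5k + 1)).
Since 5k + 1 ≥ 5k for k ≥ 1, this is ≤ 42/(5·5k) = (42/25)/k.
So |(3k + 9)/(5k + 1) − (3/5)| < ε whenever k > (42/25)/ε.
Take M = (42/25)/ε. If k > M then |(3k + 9)/(5k + 1) − (3/5)| ≤ (42/25)/k < ε.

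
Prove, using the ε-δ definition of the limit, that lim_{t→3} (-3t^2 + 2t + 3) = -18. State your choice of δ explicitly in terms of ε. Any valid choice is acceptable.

δ = min(1, ε/19)

Let ε > 0. We want δ > 0 such that 0 < |t − 3| < δ implies |(-3t^2 + 2t + 3) + 18| < ε.
(-3t^2 + 2t + 3) + 18 = -3t^2 + 2t + 21 = (t − 3)(-3t - 7).
So |(-3t^2 + 2t + 3) + 18| = |t − 3|·|-3t - 7|.
Require δ ≤ 1. Then |t − 3| < 1 gives |t| < 4, and by the triangle inequality |-3t - 7| ≤ 3·4 + 7 = 19.
Hence |(-3t^2 + 2t + 3) + 18| ≤ 19|t − 3| < ε provided |t − 3| < ε/19.
Take δ = min(1, ε/19). Then 0 < |t − 3| < δ gives both |t − 3| < 1 and |t − 3| < ε/19, so |(-3t^2 + 2t + 3) + 18| < ε.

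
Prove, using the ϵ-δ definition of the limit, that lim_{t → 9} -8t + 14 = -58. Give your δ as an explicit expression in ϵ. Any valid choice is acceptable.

Let ϵ > 0. We need δ > 0 so that 0 < |t − 9| < δ implies |(-8t + 14) + 58| < ϵ.
|(-8t + 14) + 58| = |-8t + 72| = 8|t − 9|.
So 8|t − 9| < ϵ exactly when |t − 9| < ϵ/8.
Choosing δ = ϵ/8 gives |(-8t + 14) + 58| = 8|t − 9| < ϵ whenever |t − 9| < δ.

δ = ϵ/8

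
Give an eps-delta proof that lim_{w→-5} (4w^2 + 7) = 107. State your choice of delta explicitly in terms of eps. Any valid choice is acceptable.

delta = min(1, eps/44)

Let eps > 0. We want delta > 0 such that 0 < |w + 5| < delta implies |(4w^2 + 7) − 107| < eps.
(4w^2 + 7) − 107 = 4w^2 - 100 = (w + 5)(4w - 20).
So |(4w^2 + 7) − 107| = |w + 5|·|4w - 20|.
Assume first that |w + 5| < 1, so |w| < 6. Then |4w - 20| ≤ 4·6 + 20 = 44.
Hence |(4w^2 + 7) − 107| ≤ 44|w + 5| < eps provided |w + 5| < eps/44.
Choosing delta = min(1, eps/44) ensures both conditions, hence |(4w^2 + 7) − 107| < eps.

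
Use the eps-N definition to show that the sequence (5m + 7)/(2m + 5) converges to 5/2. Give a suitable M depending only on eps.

Fix eps > 0. For m ≥ 1, |(5m + 7)/(2m + 5) − (5/2)| = |-11|/(2(2m + 5)) = 11/(2(2m + 5)).
Since 2m + 5 ≥ 2m for m ≥ 1, this is ≤ 11/(2·2m) = (11/4)/m.
So |(5m + 7)/(2m + 5) − (5/2)| < eps whenever m > (11/4)/eps.
Take M = (11/4)/eps. If m > M then |(5m + 7)/(2m + 5) − (5/2)| ≤ (11/4)/m < eps.

M = (11/4)/eps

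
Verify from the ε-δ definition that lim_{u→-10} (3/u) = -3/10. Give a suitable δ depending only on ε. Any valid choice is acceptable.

δ = min(5, (50/3)ε)

Suppose ε > 0. We seek δ > 0 such that 0 < |u + 10| < δ implies |3/u + 3/10| < ε.
|3/u + 3/10| = 3·|-10 − u|/(10·|u|) = 3|u + 10|/(10|u|).
Require δ ≤ 5 so that |u| > 10 − 5 = 5, hence 10|u| > 50.
Then |3/u + 3/10| < 3|u + 10|/50, which is < ε when |u + 10| < (50/3)ε.
Take δ = min(5, (50/3)ε). Then 0 < |u + 10| < δ gives both |u + 10| < 5 and |u + 10| < (50/3)ε, so |3/u + 3/10| < ε.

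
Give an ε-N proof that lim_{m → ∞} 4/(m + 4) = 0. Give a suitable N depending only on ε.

N = 4/ε

Suppose ε > 0. For m ≥ 1, |4/(m + 4) − 0| = 4/(m + 4) ≤ 4/m.
We need 4/m < ε, i.e. m > 4/ε.
Take N = 4/ε. If m > N then |4/(m + 4)| ≤ 4/m < ε.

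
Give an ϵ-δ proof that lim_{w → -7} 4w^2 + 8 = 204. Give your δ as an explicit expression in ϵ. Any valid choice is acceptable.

Fix ϵ > 0. We want δ > 0 such that 0 < |w + 7| < δ implies |(4w^2 + 8) − 204| < ϵ.
(4w^2 + 8) − 204 = 4w^2 - 196 = (w + 7)(4w - 28).
So |(4w^2 + 8) − 204| = |w + 7|·|4w - 28|.
Require δ ≤ 2. Then |w + 7| < 2 gives |w| < 9, and by the triangle inequality |4w - 28| ≤ 4·9 + 28 = 64.
Hence |(4w^2 + 8) − 204| ≤ 64|w + 7| < ϵ provided |w + 7| < ϵ/64.
Take δ = min(2, ϵ/64). Then 0 < |w + 7| < δ gives both |w + 7| < 2 and |w + 7| < ϵ/64, so |(4w^2 + 8) − 204| < ϵ.

δ = min(2, ϵ/64)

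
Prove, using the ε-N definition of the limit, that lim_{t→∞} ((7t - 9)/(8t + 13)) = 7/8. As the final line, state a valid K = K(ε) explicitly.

K = (163/64)/ε

Let ε > 0. We seek K > 0 such that t > K implies |(7t - 9)/(8t + 13) − (7/8)| < ε.
(7t - 9)/(8t + 13) − (7/8) = (8(7t - 9) − 7(8t + 13)) / (8(8t + 13)) = -163/(8(8t + 13)).
For t > 0 we have 8t + 13 > 8t, so |(7t - 9)/(8t + 13) − (7/8)| = 163/(8(8t + 13)) < 163/(8·8t) = (163/64)/t.
Thus |(7t - 9)/(8t + 13) − (7/8)| < ε whenever t > (163/64)/ε.
Take K = (163/64)/ε. If t > K then |(7t - 9)/(8t + 13) − (7/8)| < (163/64)/t < ε.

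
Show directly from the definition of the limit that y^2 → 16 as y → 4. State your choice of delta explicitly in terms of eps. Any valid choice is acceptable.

delta = min(1, eps/9)

Let eps > 0 be given. We seek delta > 0 with 0 < |y − 4| < delta ⇒ |y^2 − 16| < eps.
Factor: y^2 − 16 = (y − 4)(y + 4), so |y^2 − 16| = |y − 4|·|y + 4|.
Restrict delta ≤ 1. Then |y − 4| < 1 gives |y| < 5, so by the triangle inequality |y + 4| ≤ 5 + 4 = 9.
Hence |y^2 − 16| ≤ 9|y − 4|, which is < eps once |y − 4| < eps/9.
Take delta = min(1, eps/9). If 0 < |y − 4| < delta then both bounds hold and |y^2 − 16| ≤ 9|y − 4| < 9·(eps/9) = eps.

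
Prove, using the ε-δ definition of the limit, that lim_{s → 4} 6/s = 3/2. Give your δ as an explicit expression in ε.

Let ε > 0 be given. We seek δ > 0 such that 0 < |s − 4| < δ implies |6/s − (3/2)| < ε.
|6/s − (3/2)| = 6·|4 − s|/(4·|s|) = 6|s − 4|/(4|s|).
Require δ ≤ 2 so that |s| > 4 − 2 = 2, hence 4|s| > 8.
Then |6/s − (3/2)| < 6|s − 4|/8, which is < ε when |s − 4| < (4/3)ε.
Take δ = min(2, (4/3)ε). Then 0 < |s − 4| < δ gives both |s − 4| < 2 and |s − 4| < (4/3)ε, so |6/s − (3/2)| < ε.

δ = min(2, (4/3)ε)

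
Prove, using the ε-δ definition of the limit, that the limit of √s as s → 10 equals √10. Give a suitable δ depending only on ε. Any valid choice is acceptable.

Fix ε > 0. We want δ > 0 such that 0 < |s − 10| < δ implies |√s − √10| < ε.
Rationalise: √s − √10 = (s − 10)/(√s + √10), so |√s − √10| = |s − 10|/(√s + √10).
Restrict δ ≤ 10 so that |s − 10| < 10 forces s > 0, and then √s + √10 > √10.
Hence |√s − √10| < |s − 10|/√10, which is < ε once |s − 10| < √10·ε.
Take δ = min(10, √10·ε). If 0 < |s − 10| < δ then s > 0 and |√s − √10| < |s − 10|/√10 < ε.

δ = min(10, √10·ε)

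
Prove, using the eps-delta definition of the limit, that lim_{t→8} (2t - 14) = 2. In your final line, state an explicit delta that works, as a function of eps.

delta = eps/2

Let eps > 0. We need delta > 0 so that 0 < |t − 8| < delta implies |(2t - 14) − 2| < eps.
Since (2t - 14) − 2 = 2(t − 8), we have |(2t - 14) − 2| = 2|t − 8|.
Thus it suffices that |t − 8| < eps/2.
Choosing delta = eps/2 gives |(2t - 14) − 2| = 2|t − 8| < eps whenever |t − 8| < delta.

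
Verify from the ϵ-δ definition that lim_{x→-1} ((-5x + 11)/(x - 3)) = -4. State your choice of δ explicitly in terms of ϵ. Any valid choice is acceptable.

Let ϵ > 0. We want δ > 0 with 0 < |x + 1| < δ ⇒ |(-5x + 11)/(x - 3) + 4| < ϵ.
Combining over a common denominator, (-5x + 11)/(x - 3) + 4 = [(-5x + 11)·(-4) − 16·(x - 3)] / [(-4)·(x - 3)] = 4(x + 1) / ((-4)(x - 3)).
So |(-5x + 11)/(x - 3) + 4| = 4|x + 1| / (4·|x − 3|).
Require δ ≤ 2, so |x − 3| ≥ |-4| − |x + 1| > 4 − 2 = 2.
Hence |(-5x + 11)/(x - 3) + 4| < 4|x + 1|/(4·2) = (1/2)|x + 1|, which is < ϵ once |x + 1| < 2ϵ.
Take δ = min(2, 2ϵ). Then 0 < |x + 1| < δ forces both bounds, so |(-5x + 11)/(x - 3) + 4| < ϵ.

δ = min(2, 2ϵ)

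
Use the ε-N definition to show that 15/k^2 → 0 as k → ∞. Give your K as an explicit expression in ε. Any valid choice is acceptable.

Suppose ε > 0. For k ≥ 1, |15/k^2 − 0| = 15/k^2.
15/k^2 < ε ⇔ k^2 > 15/ε ⇔ k > (15/ε)^{1/2}.
Take K = (15/ε)^{1/2}. Then k > K implies 15/k^2 < ε.

K = (15/ε)^{1/2}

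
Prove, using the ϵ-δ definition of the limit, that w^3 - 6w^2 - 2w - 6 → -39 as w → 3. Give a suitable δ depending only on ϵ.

Suppose ϵ > 0. We want δ > 0 such that 0 < |w − 3| < δ implies |(w^3 - 6w^2 - 2w - 6) + 39| < ϵ.
(w^3 - 6w^2 - 2w - 6) + 39 = w^3 - 6w^2 - 2w + 33 = (w − 3)(w^2 - 3w - 11).
So |(w^3 - 6w^2 - 2w - 6) + 39| = |w − 3|·|w^2 - 3w - 11|.
Assume first that |w − 3| < 1, so |w| < 4. Then |w^2 - 3w - 11| ≤ 4^2 + 3·4 + 11 = 39.
Hence |(w^3 - 6w^2 - 2w - 6) + 39| ≤ 39|w − 3| < ϵ provided |w − 3| < ϵ/39.
Choosing δ = min(1, ϵ/39) ensures both conditions, hence |(w^3 - 6w^2 - 2w - 6) + 39| < ϵ.

δ = min(1, ϵ/39)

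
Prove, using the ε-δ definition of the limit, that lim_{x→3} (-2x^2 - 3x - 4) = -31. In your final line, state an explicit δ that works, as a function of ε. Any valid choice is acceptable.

δ = min(1, ε/17)

Suppose ε > 0. We want δ > 0 such that 0 < |x − 3| < δ implies |(-2x^2 - 3x - 4) + 31| < ε.
(-2x^2 - 3x - 4) + 31 = -2x^2 - 3x + 27 = (x − 3)(-2x - 9).
So |(-2x^2 - 3x - 4) + 31| = |x − 3|·|-2x - 9|.
Require δ ≤ 1. Then |x − 3| < 1 gives |x| < 4, and by the triangle inequality |-2x - 9| ≤ 2·4 + 9 = 17.
Hence |(-2x^2 - 3x - 4) + 31| ≤ 17|x − 3| < ε provided |x − 3| < ε/17.
Choosing δ = min(1, ε/17) ensures both conditions, hence |(-2x^2 - 3x - 4) + 31| < ε.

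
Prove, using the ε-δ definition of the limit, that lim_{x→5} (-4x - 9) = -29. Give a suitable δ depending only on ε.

δ = ε/4

Fix ε > 0. We need δ > 0 so that 0 < |x − 5| < δ implies |(-4x - 9) + 29| < ε.
|(-4x - 9) + 29| = |-4x + 20| = 4|x − 5|.
So 4|x − 5| < ε exactly when |x − 5| < ε/4.
Take δ = ε/4. If 0 < |x − 5| < δ then |(-4x - 9) + 29| = 4|x − 5| < 4·(ε/4) = ε.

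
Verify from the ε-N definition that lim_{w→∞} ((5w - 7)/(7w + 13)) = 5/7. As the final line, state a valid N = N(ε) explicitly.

Suppose ε > 0. We seek N > 0 such that w > N implies |(5w - 7)/(7w + 13) − (5/7)| < ε.
(5w - 7)/(7w + 13) − (5/7) = (7(5w - 7) − 5(7w + 13)) / (7(7w + 13)) = -114/(7(7w + 13)).
For w > 0 we have 7w + 13 > 7w, so |(5w - 7)/(7w + 13) − (5/7)| = 114/(7(7w + 13)) < 114/(7·7w) = (114/49)/w.
Thus |(5w - 7)/(7w + 13) − (5/7)| < ε whenever w > (114/49)/ε.
Take N = (114/49)/ε. If w > N then |(5w - 7)/(7w + 13) − (5/7)| < (114/49)/w < ε.

N = (114/49)/ε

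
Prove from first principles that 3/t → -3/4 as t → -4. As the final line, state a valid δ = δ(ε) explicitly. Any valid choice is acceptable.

δ = min(2, (8/3)ε)

Suppose ε > 0. We seek δ > 0 such that 0 < |t + 4| < δ implies |3/t + 3/4| < ε.
|3/t + 3/4| = 3·|-4 − t|/(4·|t|) = 3|t + 4|/(4|t|).
Require δ ≤ 2 so that |t| > 4 − 2 = 2, hence 4|t| > 8.
Then |3/t + 3/4| < 3|t + 4|/8, which is < ε when |t + 4| < (8/3)ε.
Take δ = min(2, (8/3)ε). Then 0 < |t + 4| < δ gives both |t + 4| < 2 and |t + 4| < (8/3)ε, so |3/t + 3/4| < ε.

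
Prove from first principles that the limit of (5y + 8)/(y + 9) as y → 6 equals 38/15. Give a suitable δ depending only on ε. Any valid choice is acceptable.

Suppose ε > 0. We want δ > 0 with 0 < |y − 6| < δ ⇒ |(5y + 8)/(y + 9) − (38/15)| < ε.
Combining over a common denominator, (5y + 8)/(y + 9) − (38/15) = [(5y + 8)·15 − 38·(y + 9)] / [15·(y + 9)] = 37(y − 6) / (15(y + 9)).
So |(5y + 8)/(y + 9) − (38/15)| = 37|y − 6| / (15·|y + 9|).
Require δ ≤ 15/2, so |y + 9| ≥ |15| − |y − 6| > 15 − 15/2 = 15/2.
Hence |(5y + 8)/(y + 9) − (38/15)| < 37|y − 6|/(15·(15/2)) = (74/225)|y − 6|, which is < ε once |y − 6| < (225/74)ε.
Take δ = min(15/2, (225/74)ε). Then 0 < |y − 6| < δ forces both bounds, so |(5y + 8)/(y + 9) − (38/15)| < ε.

δ = min(15/2, (225/74)ε)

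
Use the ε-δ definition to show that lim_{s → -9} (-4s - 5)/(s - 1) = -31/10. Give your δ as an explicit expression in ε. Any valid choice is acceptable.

Suppose ε > 0. We want δ > 0 with 0 < |s + 9| < δ ⇒ |(-4s - 5)/(s - 1) + 31/10| < ε.
Combining over a common denominator, (-4s - 5)/(s - 1) + 31/10 = [(-4s - 5)·(-10) − 31·(s - 1)] / [(-10)·(s - 1)] = 9(s + 9) / ((-10)(s - 1)).
So |(-4s - 5)/(s - 1) + 31/10| = 9|s + 9| / (10·|s − 1|).
Restrict δ ≤ 5. Then |s + 9| < 5 gives |s − 1| = |(s + 9) + (-10)| ≥ 10 − 5 = 5.
Hence |(-4s - 5)/(s - 1) + 31/10| < 9|s + 9|/(10·5) = (9/50)|s + 9|, which is < ε once |s + 9| < (50/9)ε.
Take δ = min(5, (50/9)ε). Then 0 < |s + 9| < δ forces both bounds, so |(-4s - 5)/(s - 1) + 31/10| < ε.

δ = min(5, (50/9)ε)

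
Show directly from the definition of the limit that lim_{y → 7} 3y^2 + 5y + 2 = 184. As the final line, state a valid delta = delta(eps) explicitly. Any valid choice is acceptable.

Let eps > 0. We want delta > 0 such that 0 < |y − 7| < delta implies |(3y^2 + 5y + 2) − 184| < eps.
(3y^2 + 5y + 2) − 184 = 3y^2 + 5y - 182 = (y − 7)(3y + 26).
So |(3y^2 + 5y + 2) − 184| = |y − 7|·|3y + 26|.
Assume first that |y − 7| < 1, so |y| < 8. Then |3y + 26| ≤ 3·8 + 26 = 50.
Hence |(3y^2 + 5y + 2) − 184| ≤ 50|y − 7| < eps provided |y − 7| < eps/50.
Choosing delta = min(1, eps/50) ensures both conditions, hence |(3y^2 + 5y + 2) − 184| < eps.

delta = min(1, eps/50)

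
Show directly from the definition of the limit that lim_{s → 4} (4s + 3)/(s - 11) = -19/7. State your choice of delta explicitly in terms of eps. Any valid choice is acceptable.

delta = min(7/2, (49/94)eps)

Let eps > 0 be given. We want delta > 0 with 0 < |s − 4| < delta ⇒ |(4s + 3)/(s - 11) + 19/7| < eps.
Combining over a common denominator, (4s + 3)/(s - 11) + 19/7 = [(4s + 3)·(-7) − 19·(s - 11)] / [(-7)·(s - 11)] = -47(s − 4) / ((-7)(s - 11)).
So |(4s + 3)/(s - 11) + 19/7| = 47|s − 4| / (7·|s − 11|).
Require delta ≤ 7/2, so |s − 11| ≥ |-7| − |s − 4| > 7 − 7/2 = 7/2.
Hence |(4s + 3)/(s - 11) + 19/7| < 47|s − 4|/(7·(7/2)) = (94/49)|s − 4|, which is < eps once |s − 4| < (49/94)eps.
Take delta = min(7/2, (49/94)eps). Then 0 < |s − 4| < delta forces both bounds, so |(4s + 3)/(s - 11) + 19/7| < eps.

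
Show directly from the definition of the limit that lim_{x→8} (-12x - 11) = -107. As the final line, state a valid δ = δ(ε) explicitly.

δ = ε/12

Let ε > 0 be given. We need δ > 0 so that 0 < |x − 8| < δ implies |(-12x - 11) + 107| < ε.
Since (-12x - 11) + 107 = -12(x − 8), we have |(-12x - 11) + 107| = 12|x − 8|.
Thus it suffices that |x − 8| < ε/12.
Take δ = ε/12. If 0 < |x − 8| < δ then |(-12x - 11) + 107| = 12|x − 8| < 12·(ε/12) = ε.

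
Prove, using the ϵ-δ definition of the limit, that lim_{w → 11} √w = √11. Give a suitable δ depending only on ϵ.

δ = min(11, √11·ϵ)

Fix ϵ > 0. We want δ > 0 such that 0 < |w − 11| < δ implies |√w − √11| < ϵ.
Rationalise: √w − √11 = (w − 11)/(√w + √11), so |√w − √11| = |w − 11|/(√w + √11).
Restrict δ ≤ 11 so that |w − 11| < 11 forces w > 0, and then √w + √11 > √11.
Hence |√w − √11| < |w − 11|/√11, which is < ϵ once |w − 11| < √11·ϵ.
Take δ = min(11, √11·ϵ). If 0 < |w − 11| < δ then w > 0 and |√w − √11| < |w − 11|/√11 < ϵ.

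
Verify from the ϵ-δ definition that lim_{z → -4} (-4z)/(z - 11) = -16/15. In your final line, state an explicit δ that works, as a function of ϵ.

δ = min(15/2, (225/88)ϵ)

Let ϵ > 0. We want δ > 0 with 0 < |z + 4| < δ ⇒ |(-4z)/(z - 11) + 16/15| < ϵ.
Combining over a common denominator, (-4z)/(z - 11) + 16/15 = [(-4z)·(-15) − 16·(z - 11)] / [(-15)·(z - 11)] = 44(z + 4) / ((-15)(z - 11)).
So |(-4z)/(z - 11) + 16/15| = 44|z + 4| / (15·|z − 11|).
Require δ ≤ 15/2, so |z − 11| ≥ |-15| − |z + 4| > 15 − 15/2 = 15/2.
Hence |(-4z)/(z - 11) + 16/15| < 44|z + 4|/(15·(15/2)) = (88/225)|z + 4|, which is < ϵ once |z + 4| < (225/88)ϵ.
Take δ = min(15/2, (225/88)ϵ). Then 0 < |z + 4| < δ forces both bounds, so |(-4z)/(z - 11) + 16/15| < ϵ.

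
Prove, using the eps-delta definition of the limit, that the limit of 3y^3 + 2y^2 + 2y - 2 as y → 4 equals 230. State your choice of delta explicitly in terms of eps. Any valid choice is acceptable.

Suppose eps > 0. We want delta > 0 such that 0 < |y − 4| < delta implies |(3y^3 + 2y^2 + 2y - 2) − 230| < eps.
(3y^3 + 2y^2 + 2y - 2) − 230 = 3y^3 + 2y^2 + 2y - 232 = (y − 4)(3y^2 + 14y + 58).
So |(3y^3 + 2y^2 + 2y - 2) − 230| = |y − 4|·|3y^2 + 14y + 58|.
Assume first that |y − 4| < 1, so |y| < 5. Then |3y^2 + 14y + 58| ≤ 3·5^2 + 14·5 + 58 = 203.
Hence |(3y^3 + 2y^2 + 2y - 2) − 230| ≤ 203|y − 4| < eps provided |y − 4| < eps/203.
Choosing delta = min(1, eps/203) ensures both conditions, hence |(3y^3 + 2y^2 + 2y - 2) − 230| < eps.

delta = min(1, eps/203)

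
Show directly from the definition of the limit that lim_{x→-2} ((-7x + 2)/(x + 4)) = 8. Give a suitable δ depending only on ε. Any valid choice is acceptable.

δ = min(1, (1/15)ε)

Let ε > 0. We want δ > 0 with 0 < |x + 2| < δ ⇒ |(-7x + 2)/(x + 4) − 8| < ε.
Combining over a common denominator, (-7x + 2)/(x + 4) − 8 = [(-7x + 2)·2 − 16·(x + 4)] / [2·(x + 4)] = -30(x + 2) / (2(x + 4)).
So |(-7x + 2)/(x + 4) − 8| = 30|x + 2| / (2·|x + 4|).
Require δ ≤ 1, so |x + 4| ≥ |2| − |x + 2| > 2 − 1 = 1.
Hence |(-7x + 2)/(x + 4) − 8| < 30|x + 2|/(2·1) = 15|x + 2|, which is < ε once |x + 2| < (1/15)ε.
Take δ = min(1, (1/15)ε). Then 0 < |x + 2| < δ forces both bounds, so |(-7x + 2)/(x + 4) − 8| < ε.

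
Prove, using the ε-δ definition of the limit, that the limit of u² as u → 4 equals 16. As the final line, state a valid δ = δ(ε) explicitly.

δ = min(1, ε/9)

Fix ε > 0. We seek δ > 0 with 0 < |u − 4| < δ ⇒ |u² − 16| < ε.
Factor: u² − 16 = (u − 4)(u + 4), so |u² − 16| = |u − 4|·|u + 4|.
Restrict δ ≤ 1. Then |u − 4| < 1 gives |u| < 5, so by the triangle inequality |u + 4| ≤ 5 + 4 = 9.
Hence |u² − 16| ≤ 9|u − 4|, which is < ε once |u − 4| < ε/9.
Take δ = min(1, ε/9). If 0 < |u − 4| < δ then both bounds hold and |u² − 16| ≤ 9|u − 4| < 9·(ε/9) = ε.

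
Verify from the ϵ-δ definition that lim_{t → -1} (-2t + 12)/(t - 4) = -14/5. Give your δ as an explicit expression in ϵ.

δ = min(5/2, (25/8)ϵ)

Fix ϵ > 0. We want δ > 0 with 0 < |t + 1| < δ ⇒ |(-2t + 12)/(t - 4) + 14/5| < ϵ.
Combining over a common denominator, (-2t + 12)/(t - 4) + 14/5 = [(-2t + 12)·(-5) − 14·(t - 4)] / [(-5)·(t - 4)] = -4(t + 1) / ((-5)(t - 4)).
So |(-2t + 12)/(t - 4) + 14/5| = 4|t + 1| / (5·|t − 4|).
Restrict δ ≤ 5/2. Then |t + 1| < 5/2 gives |t − 4| = |(t + 1) + (-5)| ≥ 5 − 5/2 = 5/2.
Hence |(-2t + 12)/(t - 4) + 14/5| < 4|t + 1|/(5·(5/2)) = (8/25)|t + 1|, which is < ϵ once |t + 1| < (25/8)ϵ.
Take δ = min(5/2, (25/8)ϵ). Then 0 < |t + 1| < δ forces both bounds, so |(-2t + 12)/(t - 4) + 14/5| < ϵ.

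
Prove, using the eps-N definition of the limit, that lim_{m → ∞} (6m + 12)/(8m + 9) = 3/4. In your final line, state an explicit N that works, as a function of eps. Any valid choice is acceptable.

N = (21/32)/eps

Suppose eps > 0. For m ≥ 1, |(6m + 12)/(8m + 9) − (3/4)| = |42|/(8(8m + 9)) = 42/(8(8m + 9)).
Since 8m + 9 ≥ 8m for m ≥ 1, this is ≤ 42/(8·8m) = (21/32)/m.
So |(6m + 12)/(8m + 9) − (3/4)| < eps whenever m > (21/32)/eps.
Take N = (21/32)/eps. If m > N then |(6m + 12)/(8m + 9) − (3/4)| ≤ (21/32)/m < eps.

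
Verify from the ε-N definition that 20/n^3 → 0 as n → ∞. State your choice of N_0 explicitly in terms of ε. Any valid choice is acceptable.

N_0 = (20/ε)^{1/3}

Fix ε > 0. For n ≥ 1, |20/n^3 − 0| = 20/n^3.
20/n^3 < ε ⇔ n^3 > 20/ε ⇔ n > (20/ε)^{1/3}.
Take N_0 = (20/ε)^{1/3}. Then n > N_0 implies 20/n^3 < ε.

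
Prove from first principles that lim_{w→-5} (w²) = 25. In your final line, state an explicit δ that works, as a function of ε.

δ = min(2, ε/12)

Let ε > 0. We seek δ > 0 with 0 < |w + 5| < δ ⇒ |w² − 25| < ε.
Factor: w² − 25 = (w + 5)(w - 5), so |w² − 25| = |w + 5|·|w - 5|.
Restrict δ ≤ 2. Then |w + 5| < 2 gives |w| < 7, so by the triangle inequality |w - 5| ≤ 7 + 5 = 12.
Hence |w² − 25| ≤ 12|w + 5|, which is < ε once |w + 5| < ε/12.
Take δ = min(2, ε/12). If 0 < |w + 5| < δ then both bounds hold and |w² − 25| ≤ 12|w + 5| < 12·(ε/12) = ε.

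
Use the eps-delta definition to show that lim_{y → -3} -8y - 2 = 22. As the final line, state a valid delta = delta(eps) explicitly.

Suppose eps > 0. We need delta > 0 so that 0 < |y + 3| < delta implies |(-8y - 2) − 22| < eps.
|(-8y - 2) − 22| = |-8y - 24| = 8|y + 3|.
So 8|y + 3| < eps exactly when |y + 3| < eps/8.
Take delta = eps/8. If 0 < |y + 3| < delta then |(-8y - 2) − 22| = 8|y + 3| < 8·(eps/8) = eps.

delta = eps/8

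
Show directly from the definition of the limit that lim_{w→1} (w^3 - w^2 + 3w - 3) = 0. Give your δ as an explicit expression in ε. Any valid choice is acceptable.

δ = min(1, ε/7)

Let ε > 0 be given. We want δ > 0 such that 0 < |w − 1| < δ implies |(w^3 - w^2 + 3w - 3)| < ε.
(w^3 - w^2 + 3w - 3) = w^3 - w^2 + 3w - 3 = (w − 1)(w^2 + 3).
So |(w^3 - w^2 + 3w - 3)| = |w − 1|·|w^2 + 3|.
Assume first that |w − 1| < 1, so |w| < 2. Then |w^2 + 3| ≤ 2^2 + 3 = 7.
Hence |(w^3 - w^2 + 3w - 3)| ≤ 7|w − 1| < ε provided |w − 1| < ε/7.
Choosing δ = min(1, ε/7) ensures both conditions, hence |(w^3 - w^2 + 3w - 3)| < ε.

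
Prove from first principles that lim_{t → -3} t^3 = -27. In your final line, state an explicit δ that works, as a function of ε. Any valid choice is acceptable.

δ = min(2, ε/49)

Let ε > 0. We seek δ > 0 with 0 < |t + 3| < δ ⇒ |t^3 + 27| < ε.
Factor: t^3 + 27 = (t + 3)(t^2 - 3t + 9), so |t^3 + 27| = |t + 3|·|t^2 - 3t + 9|.
Restrict δ ≤ 2. Then |t + 3| < 2 gives |t| < 5, so by the triangle inequality |t^2 - 3t + 9| ≤ 5^2 + 3·5 + 9 = 49.
Hence |t^3 + 27| ≤ 49|t + 3|, which is < ε once |t + 3| < ε/49.
Take δ = min(2, ε/49). If 0 < |t + 3| < δ then both bounds hold and |t^3 + 27| ≤ 49|t + 3| < 49·(ε/49) = ε.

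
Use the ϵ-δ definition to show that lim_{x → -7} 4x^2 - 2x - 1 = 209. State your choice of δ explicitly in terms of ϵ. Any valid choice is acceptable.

Fix ϵ > 0. We want δ > 0 such that 0 < |x + 7| < δ implies |(4x^2 - 2x - 1) − 209| < ϵ.
(4x^2 - 2x - 1) − 209 = 4x^2 - 2x - 210 = (x + 7)(4x - 30).
So |(4x^2 - 2x - 1) − 209| = |x + 7|·|4x - 30|.
Require δ ≤ 1. Then |x + 7| < 1 gives |x| < 8, and by the triangle inequality |4x - 30| ≤ 4·8 + 30 = 62.
Hence |(4x^2 - 2x - 1) − 209| ≤ 62|x + 7| < ϵ provided |x + 7| < ϵ/62.
Choosing δ = min(1, ϵ/62) ensures both conditions, hence |(4x^2 - 2x - 1) − 209| < ϵ.

δ = min(1, ϵ/62)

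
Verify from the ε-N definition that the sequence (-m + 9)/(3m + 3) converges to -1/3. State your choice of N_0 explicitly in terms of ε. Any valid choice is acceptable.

N_0 = (10/3)/ε

Fix ε > 0. For m ≥ 1, |(-m + 9)/(3m + 3) + 1/3| = |30|/(3(3m + 3)) = 30/(3(3m + 3)).
Since 3m + 3 ≥ 3m for m ≥ 1, this is ≤ 30/(3·3m) = (10/3)/m.
So |(-m + 9)/(3m + 3) + 1/3| < ε whenever m > (10/3)/ε.
Take N_0 = (10/3)/ε. If m > N_0 then |(-m + 9)/(3m + 3) + 1/3| ≤ (10/3)/m < ε.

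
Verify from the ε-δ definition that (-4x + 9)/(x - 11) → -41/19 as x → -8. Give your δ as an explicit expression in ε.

δ = min(19/2, (361/70)ε)

Fix ε > 0. We want δ > 0 with 0 < |x + 8| < δ ⇒ |(-4x + 9)/(x - 11) + 41/19| < ε.
Combining over a common denominator, (-4x + 9)/(x - 11) + 41/19 = [(-4x + 9)·(-19) − 41·(x - 11)] / [(-19)·(x - 11)] = 35(x + 8) / ((-19)(x - 11)).
So |(-4x + 9)/(x - 11) + 41/19| = 35|x + 8| / (19·|x − 11|).
Require δ ≤ 19/2, so |x − 11| ≥ |-19| − |x + 8| > 19 − 19/2 = 19/2.
Hence |(-4x + 9)/(x - 11) + 41/19| < 35|x + 8|/(19·(19/2)) = (70/361)|x + 8|, which is < ε once |x + 8| < (361/70)ε.
Take δ = min(19/2, (361/70)ε). Then 0 < |x + 8| < δ forces both bounds, so |(-4x + 9)/(x - 11) + 41/19| < ε.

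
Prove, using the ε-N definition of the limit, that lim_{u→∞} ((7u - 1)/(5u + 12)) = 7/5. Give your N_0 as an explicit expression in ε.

N_0 = (89/25)/ε

Let ε > 0. We seek N_0 > 0 such that u > N_0 implies |(7u - 1)/(5u + 12) − (7/5)| < ε.
(7u - 1)/(5u + 12) − (7/5) = (5(7u - 1) − 7(5u + 12)) / (5(5u + 12)) = -89/(5(5u + 12)).
For u > 0 we have 5u + 12 > 5u, so |(7u - 1)/(5u + 12) − (7/5)| = 89/(5(5u + 12)) < 89/(5·5u) = (89/25)/u.
Thus |(7u - 1)/(5u + 12) − (7/5)| < ε whenever u > (89/25)/ε.
Take N_0 = (89/25)/ε. If u > N_0 then |(7u - 1)/(5u + 12) − (7/5)| < (89/25)/u < ε.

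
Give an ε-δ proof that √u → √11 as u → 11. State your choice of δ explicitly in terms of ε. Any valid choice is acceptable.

Let ε > 0. We want δ > 0 such that 0 < |u − 11| < δ implies |√u − √11| < ε.
Rationalise: √u − √11 = (u − 11)/(√u + √11), so |√u − √11| = |u − 11|/(√u + √11).
Restrict δ ≤ 11 so that |u − 11| < 11 forces u > 0, and then √u + √11 > √11.
Hence |√u − √11| < |u − 11|/√11, which is < ε once |u − 11| < √11·ε.
Take δ = min(11, √11·ε). If 0 < |u − 11| < δ then u > 0 and |√u − √11| < |u − 11|/√11 < ε.

δ = min(11, √11·ε)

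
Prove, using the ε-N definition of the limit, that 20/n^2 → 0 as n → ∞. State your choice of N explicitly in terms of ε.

N = (20/ε)^{1/2}

Suppose ε > 0. For n ≥ 1, |20/n^2 − 0| = 20/n^2.
20/n^2 < ε ⇔ n^2 > 20/ε ⇔ n > (20/ε)^{1/2}.
Take N = (20/ε)^{1/2}. Then n > N implies 20/n^2 < ε.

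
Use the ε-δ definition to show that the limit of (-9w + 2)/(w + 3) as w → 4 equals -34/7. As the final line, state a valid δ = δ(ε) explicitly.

Let ε > 0 be given. We want δ > 0 with 0 < |w − 4| < δ ⇒ |(-9w + 2)/(w + 3) + 34/7| < ε.
Combining over a common denominator, (-9w + 2)/(w + 3) + 34/7 = [(-9w + 2)·7 − (-34)·(w + 3)] / [7·(w + 3)] = -29(w − 4) / (7(w + 3)).
So |(-9w + 2)/(w + 3) + 34/7| = 29|w − 4| / (7·|w + 3|).
Require δ ≤ 7/2, so |w + 3| ≥ |7| − |w − 4| > 7 − 7/2 = 7/2.
Hence |(-9w + 2)/(w + 3) + 34/7| < 29|w − 4|/(7·(7/2)) = (58/49)|w − 4|, which is < ε once |w − 4| < (49/58)ε.
Take δ = min(7/2, (49/58)ε). Then 0 < |w − 4| < δ forces both bounds, so |(-9w + 2)/(w + 3) + 34/7| < ε.

δ = min(7/2, (49/58)ε)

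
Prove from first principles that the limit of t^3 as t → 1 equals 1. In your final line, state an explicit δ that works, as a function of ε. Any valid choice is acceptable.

δ = min(1, ε/7)

Suppose ε > 0. We seek δ > 0 with 0 < |t − 1| < δ ⇒ |t^3 − 1| < ε.
Factor: t^3 − 1 = (t − 1)(t^2 + t + 1), so |t^3 − 1| = |t − 1|·|t^2 + t + 1|.
Restrict δ ≤ 1. Then |t − 1| < 1 gives |t| < 2, so by the triangle inequality |t^2 + t + 1| ≤ 2^2 + 2 + 1 = 7.
Hence |t^3 − 1| ≤ 7|t − 1|, which is < ε once |t − 1| < ε/7.
Take δ = min(1, ε/7). If 0 < |t − 1| < δ then both bounds hold and |t^3 − 1| ≤ 7|t − 1| < 7·(ε/7) = ε.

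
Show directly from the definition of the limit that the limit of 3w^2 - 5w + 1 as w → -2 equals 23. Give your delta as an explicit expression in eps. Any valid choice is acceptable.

Let eps > 0. We want delta > 0 such that 0 < |w + 2| < delta implies |(3w^2 - 5w + 1) − 23| < eps.
(3w^2 - 5w + 1) − 23 = 3w^2 - 5w - 22 = (w + 2)(3w - 11).
So |(3w^2 - 5w + 1) − 23| = |w + 2|·|3w - 11|.
Assume first that |w + 2| < 1, so |w| < 3. Then |3w - 11| ≤ 3·3 + 11 = 20.
Hence |(3w^2 - 5w + 1) − 23| ≤ 20|w + 2| < eps provided |w + 2| < eps/20.
Choosing delta = min(1, eps/20) ensures both conditions, hence |(3w^2 - 5w + 1) − 23| < eps.

delta = min(1, eps/20)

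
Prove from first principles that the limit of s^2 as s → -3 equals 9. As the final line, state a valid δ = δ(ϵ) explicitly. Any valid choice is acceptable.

Let ϵ > 0. We seek δ > 0 with 0 < |s + 3| < δ ⇒ |s^2 − 9| < ϵ.
Factor: s^2 − 9 = (s + 3)(s - 3), so |s^2 − 9| = |s + 3|·|s - 3|.
Impose δ ≤ 2 so that |s| < 5; then |s - 3| ≤ 8.
Hence |s^2 − 9| ≤ 8|s + 3|, which is < ϵ once |s + 3| < ϵ/8.
Take δ = min(2, ϵ/8). If 0 < |s + 3| < δ then both bounds hold and |s^2 − 9| ≤ 8|s + 3| < 8·(ϵ/8) = ϵ.

δ = min(2, ϵ/8)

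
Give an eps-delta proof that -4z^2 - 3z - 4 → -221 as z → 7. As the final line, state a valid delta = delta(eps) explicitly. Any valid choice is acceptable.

delta = min(1, eps/63)

Fix eps > 0. We want delta > 0 such that 0 < |z − 7| < delta implies |(-4z^2 - 3z - 4) + 221| < eps.
(-4z^2 - 3z - 4) + 221 = -4z^2 - 3z + 217 = (z − 7)(-4z - 31).
So |(-4z^2 - 3z - 4) + 221| = |z − 7|·|-4z - 31|.
Assume first that |z − 7| < 1, so |z| < 8. Then |-4z - 31| ≤ 4·8 + 31 = 63.
Hence |(-4z^2 - 3z - 4) + 221| ≤ 63|z − 7| < eps provided |z − 7| < eps/63.
Choosing delta = min(1, eps/63) ensures both conditions, hence |(-4z^2 - 3z - 4) + 221| < eps.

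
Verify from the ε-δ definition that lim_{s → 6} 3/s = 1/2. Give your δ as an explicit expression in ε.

Fix ε > 0. We seek δ > 0 such that 0 < |s − 6| < δ implies |3/s − (1/2)| < ε.
|3/s − (1/2)| = 3·|6 − s|/(6·|s|) = 3|s − 6|/(6|s|).
Restrict δ ≤ 3. Then |s − 6| < 3 gives |s| > 3, so 6|s| > 18.
Then |3/s − (1/2)| < 3|s − 6|/18, which is < ε when |s − 6| < 6ε.
Take δ = min(3, 6ε). Then 0 < |s − 6| < δ gives both |s − 6| < 3 and |s − 6| < 6ε, so |3/s − (1/2)| < ε.

δ = min(3, 6ε)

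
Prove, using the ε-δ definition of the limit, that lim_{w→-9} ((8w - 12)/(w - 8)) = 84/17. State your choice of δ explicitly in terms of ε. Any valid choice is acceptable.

δ = min(17/2, (289/104)ε)

Fix ε > 0. We want δ > 0 with 0 < |w + 9| < δ ⇒ |(8w - 12)/(w - 8) − (84/17)| < ε.
Combining over a common denominator, (8w - 12)/(w - 8) − (84/17) = [(8w - 12)·(-17) − (-84)·(w - 8)] / [(-17)·(w - 8)] = -52(w + 9) / ((-17)(w - 8)).
So |(8w - 12)/(w - 8) − (84/17)| = 52|w + 9| / (17·|w − 8|).
Restrict δ ≤ 17/2. Then |w + 9| < 17/2 gives |w − 8| = |(w + 9) + (-17)| ≥ 17 − 17/2 = 17/2.
Hence |(8w - 12)/(w - 8) − (84/17)| < 52|w + 9|/(17·(17/2)) = (104/289)|w + 9|, which is < ε once |w + 9| < (289/104)ε.
Take δ = min(17/2, (289/104)ε). Then 0 < |w + 9| < δ forces both bounds, so |(8w - 12)/(w - 8) − (84/17)| < ε.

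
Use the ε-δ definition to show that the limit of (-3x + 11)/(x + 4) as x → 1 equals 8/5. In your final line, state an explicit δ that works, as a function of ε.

δ = min(5/2, (25/46)ε)

Suppose ε > 0. We want δ > 0 with 0 < |x − 1| < δ ⇒ |(-3x + 11)/(x + 4) − (8/5)| < ε.
Combining over a common denominator, (-3x + 11)/(x + 4) − (8/5) = [(-3x + 11)·5 − 8·(x + 4)] / [5·(x + 4)] = -23(x − 1) / (5(x + 4)).
So |(-3x + 11)/(x + 4) − (8/5)| = 23|x − 1| / (5·|x + 4|).
Require δ ≤ 5/2, so |x + 4| ≥ |5| − |x − 1| > 5 − 5/2 = 5/2.
Hence |(-3x + 11)/(x + 4) − (8/5)| < 23|x − 1|/(5·(5/2)) = (46/25)|x − 1|, which is < ε once |x − 1| < (25/46)ε.
Take δ = min(5/2, (25/46)ε). Then 0 < |x − 1| < δ forces both bounds, so |(-3x + 11)/(x + 4) − (8/5)| < ε.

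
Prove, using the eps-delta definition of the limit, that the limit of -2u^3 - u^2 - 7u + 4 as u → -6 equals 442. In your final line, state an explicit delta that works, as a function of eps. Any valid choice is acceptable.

Suppose eps > 0. We want delta > 0 such that 0 < |u + 6| < delta implies |(-2u^3 - u^2 - 7u + 4) − 442| < eps.
(-2u^3 - u^2 - 7u + 4) − 442 = -2u^3 - u^2 - 7u - 438 = (u + 6)(-2u^2 + 11u - 73).
So |(-2u^3 - u^2 - 7u + 4) − 442| = |u + 6|·|-2u^2 + 11u - 73|.
Assume first that |u + 6| < 1, so |u| < 7. Then |-2u^2 + 11u - 73| ≤ 2·7^2 + 11·7 + 73 = 248.
Hence |(-2u^3 - u^2 - 7u + 4) − 442| ≤ 248|u + 6| < eps provided |u + 6| < eps/248.
Choosing delta = min(1, eps/248) ensures both conditions, hence |(-2u^3 - u^2 - 7u + 4) − 442| < eps.

delta = min(1, eps/248)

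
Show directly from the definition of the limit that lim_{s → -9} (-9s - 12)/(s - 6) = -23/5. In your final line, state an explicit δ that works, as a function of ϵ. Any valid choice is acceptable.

Suppose ϵ > 0. We want δ > 0 with 0 < |s + 9| < δ ⇒ |(-9s - 12)/(s - 6) + 23/5| < ϵ.
Combining over a common denominator, (-9s - 12)/(s - 6) + 23/5 = [(-9s - 12)·(-15) − 69·(s - 6)] / [(-15)·(s - 6)] = 66(s + 9) / ((-15)(s - 6)).
So |(-9s - 12)/(s - 6) + 23/5| = 66|s + 9| / (15·|s − 6|).
Require δ ≤ 15/2, so |s − 6| ≥ |-15| − |s + 9| > 15 − 15/2 = 15/2.
Hence |(-9s - 12)/(s - 6) + 23/5| < 66|s + 9|/(15·(15/2)) = (44/75)|s + 9|, which is < ϵ once |s + 9| < (75/44)ϵ.
Take δ = min(15/2, (75/44)ϵ). Then 0 < |s + 9| < δ forces both bounds, so |(-9s - 12)/(s - 6) + 23/5| < ϵ.

δ = min(15/2, (75/44)ϵ)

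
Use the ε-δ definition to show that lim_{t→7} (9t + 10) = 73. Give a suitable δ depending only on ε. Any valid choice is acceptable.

Let ε > 0. We need δ > 0 so that 0 < |t − 7| < δ implies |(9t + 10) − 73| < ε.
|(9t + 10) − 73| = |9t - 63| = 9|t − 7|.
So 9|t − 7| < ε exactly when |t − 7| < ε/9.
Take δ = ε/9. If 0 < |t − 7| < δ then |(9t + 10) − 73| = 9|t − 7| < 9·(ε/9) = ε.

δ = ε/9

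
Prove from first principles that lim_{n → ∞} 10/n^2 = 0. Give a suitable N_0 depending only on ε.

Let ε > 0. For n ≥ 1, |10/n^2 − 0| = 10/n^2.
10/n^2 < ε ⇔ n^2 > 10/ε ⇔ n > (10/ε)^{1/2}.
Take N_0 = (10/ε)^{1/2}. Then n > N_0 implies 10/n^2 < ε.

N_0 = (10/ε)^{1/2}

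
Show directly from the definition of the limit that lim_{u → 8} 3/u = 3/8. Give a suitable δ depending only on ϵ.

Fix ϵ > 0. We seek δ > 0 such that 0 < |u − 8| < δ implies |3/u − (3/8)| < ϵ.
|3/u − (3/8)| = 3·|8 − u|/(8·|u|) = 3|u − 8|/(8|u|).
Require δ ≤ 4 so that |u| > 8 − 4 = 4, hence 8|u| > 32.
Then |3/u − (3/8)| < 3|u − 8|/32, which is < ϵ when |u − 8| < (32/3)ϵ.
Take δ = min(4, (32/3)ϵ). Then 0 < |u − 8| < δ gives both |u − 8| < 4 and |u − 8| < (32/3)ϵ, so |3/u − (3/8)| < ϵ.

δ = min(4, (32/3)ϵ)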